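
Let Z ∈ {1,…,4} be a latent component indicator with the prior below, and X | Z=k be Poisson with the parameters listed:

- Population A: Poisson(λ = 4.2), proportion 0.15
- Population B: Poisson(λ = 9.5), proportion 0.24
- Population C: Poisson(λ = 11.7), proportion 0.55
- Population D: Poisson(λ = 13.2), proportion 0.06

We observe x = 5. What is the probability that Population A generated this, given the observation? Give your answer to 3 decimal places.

0.547

Apply Bayes' rule: the posterior for each component is proportional to its prior times its likelihood at x.
Component likelihoods at x = 5:
  p_A = 0.163316
  p_B = 0.0482658
  p_C = 0.0151531
  p_D = 0.00618018
Multiply by the mixture weights:
  π_A·p_A = 0.15 × 0.163316 = 0.0244974
  π_B·p_B = 0.24 × 0.0482658 = 0.0115838
  π_C·p_C = 0.55 × 0.0151531 = 0.00833423
  π_D·p_D = 0.06 × 0.00618018 = 0.000370811
Evidence: 0.0244974 + 0.0115838 + 0.00833423 + 0.000370811 = 0.0447862
P(Population A | x) = 0.0244974 / 0.0447862 ≈ 0.547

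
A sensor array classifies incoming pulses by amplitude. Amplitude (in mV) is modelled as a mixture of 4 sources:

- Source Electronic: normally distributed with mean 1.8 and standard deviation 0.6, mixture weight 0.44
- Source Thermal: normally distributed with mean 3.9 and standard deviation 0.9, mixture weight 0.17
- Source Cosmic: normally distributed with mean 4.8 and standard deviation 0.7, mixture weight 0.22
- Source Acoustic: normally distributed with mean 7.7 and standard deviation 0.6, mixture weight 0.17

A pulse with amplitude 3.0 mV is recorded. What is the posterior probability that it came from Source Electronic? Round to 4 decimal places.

Posterior ∝ prior × likelihood, so P(k | x) ∝ w_k f_k(x); normalise over all components.
Normal densities:
  f_Electronic = 0.0899849
  f_Thermal = 0.268856
  f_Cosmic = 0.0208921
  f_Acoustic = 3.15038e-14
Multiply by the mixture weights:
  w_Electronic·f_Electronic = 0.44 × 0.0899849 = 0.0395934
  w_Thermal·f_Thermal = 0.17 × 0.268856 = 0.0457056
  w_Cosmic·f_Cosmic = 0.22 × 0.0208921 = 0.00459625
  w_Acoustic·f_Acoustic = 0.17 × 3.15038e-14 = 5.35564e-15
Denominator: 0.0395934 + 0.0457056 + 0.00459625 + 5.35564e-15 = 0.0898952
So the posterior for Source Electronic is 0.0395934 / 0.0898952 ≈ 0.4404.

0.4404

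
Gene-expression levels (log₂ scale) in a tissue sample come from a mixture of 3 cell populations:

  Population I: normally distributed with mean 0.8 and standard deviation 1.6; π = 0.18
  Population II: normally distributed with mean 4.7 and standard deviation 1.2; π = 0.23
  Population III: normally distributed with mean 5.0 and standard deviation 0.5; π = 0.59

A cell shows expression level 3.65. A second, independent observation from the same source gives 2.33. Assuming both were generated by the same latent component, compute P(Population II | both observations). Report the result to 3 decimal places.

0.630

Apply Bayes' rule: the posterior for each component is proportional to its prior times its likelihood at x.
Since both observations come from the same component, the likelihood for component k is f_k(x₁)·f_k(x₂).
  f_I = [(1/(1.6·√(2π)))·exp(−(3.65−0.8)²/(2·1.6²)) = 0.249339·exp(-1.58643) = 0.0510287] × [0.157844] = 0.00805456
  f_II = [(1/(1.2·√(2π)))·exp(−(3.65−4.7)²/(2·1.2²)) = 0.332452·exp(-0.38281) = 0.226712] × [0.0472845] = 0.01072
  f_III = [(1/(0.5·√(2π)))·exp(−(3.65−5.0)²/(2·0.5²)) = 0.797885·exp(-3.64500) = 0.0208419] × [5.12692e-07] = 1.06855e-08
Weight by the priors:
  P(Z=I)·f_I = 0.18 × 0.00805456 = 0.00144982
  P(Z=II)·f_II = 0.23 × 0.01072 = 0.0024656
  P(Z=III)·f_III = 0.59 × 1.06855e-08 = 6.30442e-09
Normaliser: 0.00144982 + 0.0024656 + 6.30442e-09 = 0.00391542
P(Population II | x) ≈ 0.630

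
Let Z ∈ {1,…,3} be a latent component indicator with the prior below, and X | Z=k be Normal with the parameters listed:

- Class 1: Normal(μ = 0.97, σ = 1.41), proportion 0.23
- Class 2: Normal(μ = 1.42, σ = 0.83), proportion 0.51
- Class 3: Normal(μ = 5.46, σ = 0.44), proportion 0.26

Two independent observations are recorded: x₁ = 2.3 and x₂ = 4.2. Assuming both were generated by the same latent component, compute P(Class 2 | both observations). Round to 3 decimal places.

0.223

Apply Bayes' rule: the posterior for each component is proportional to its prior times its likelihood at x.
Since both observations come from the same component, the likelihood for component k is f_k(x₁)·f_k(x₂).
  p_1 = [(1/(1.41·√(2π)))·exp(−(2.3−0.97)²/(2·1.41²)) = 0.282938·exp(-0.44487) = 0.181337] × [0.0205198] = 0.00372099
  p_2 = [(1/(0.83·√(2π)))·exp(−(2.3−1.42)²/(2·0.83²)) = 0.480653·exp(-0.56206) = 0.27399] × [0.00176106] = 0.000482512
  p_3 = [(1/(0.44·√(2π)))·exp(−(2.3−5.46)²/(2·0.44²)) = 0.906687·exp(-25.78926) = 5.71907e-12] × [0.0150231] = 8.59184e-14
Multiply by the mixture weights:
  π_1·p_1 = 0.23 × 0.00372099 = 0.000855828
  π_2·p_2 = 0.51 × 0.000482512 = 0.000246081
  π_3·p_3 = 0.26 × 8.59184e-14 = 2.23388e-14
Evidence: 0.000855828 + 0.000246081 + 2.23388e-14 = 0.00110191
P(Class 2 | data) ≈ 0.223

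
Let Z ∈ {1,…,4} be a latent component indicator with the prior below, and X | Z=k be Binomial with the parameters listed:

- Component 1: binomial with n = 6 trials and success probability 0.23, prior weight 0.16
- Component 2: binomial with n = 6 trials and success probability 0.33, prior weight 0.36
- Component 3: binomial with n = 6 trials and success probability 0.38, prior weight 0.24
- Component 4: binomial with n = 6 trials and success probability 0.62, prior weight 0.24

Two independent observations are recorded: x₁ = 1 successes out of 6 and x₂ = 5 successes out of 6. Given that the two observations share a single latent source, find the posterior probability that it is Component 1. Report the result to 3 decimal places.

By Bayes' theorem, P(k | x) = π_k f_k(x) / Σ_j π_j f_j(x).
Since both observations come from the same component, the likelihood for component k is f_k(x₁)·f_k(x₂).
  L_1 = [C(6,1)·0.23^1·0.77^5 = 6·0.23·0.270678 = 0.373536] × [0.00297359] = 0.00111074
  L_2 = [C(6,1)·0.33^1·0.67^5 = 6·0.33·0.135013 = 0.267325] × [0.0157324] = 0.00420567
  L_3 = [C(6,1)·0.38^1·0.62^5 = 6·0.38·0.0916133 = 0.208878] × [0.0294755] = 0.00615679
  L_4 = [C(6,1)·0.62^1·0.38^5 = 6·0.62·0.00792352 = 0.0294755] × [0.208878] = 0.00615679
Weight by the priors:
  π_1·L_1 = 0.16 × 0.00111074 = 0.000177719
  π_2·L_2 = 0.36 × 0.00420567 = 0.00151404
  π_3·L_3 = 0.24 × 0.00615679 = 0.00147763
  π_4·L_4 = 0.24 × 0.00615679 = 0.00147763
Sum: 0.000177719 + 0.00151404 + 0.00147763 + 0.00147763 = 0.00464702
P(Component 1 | x₁,x₂) = 0.000177719 / 0.00464702 ≈ 0.038

0.038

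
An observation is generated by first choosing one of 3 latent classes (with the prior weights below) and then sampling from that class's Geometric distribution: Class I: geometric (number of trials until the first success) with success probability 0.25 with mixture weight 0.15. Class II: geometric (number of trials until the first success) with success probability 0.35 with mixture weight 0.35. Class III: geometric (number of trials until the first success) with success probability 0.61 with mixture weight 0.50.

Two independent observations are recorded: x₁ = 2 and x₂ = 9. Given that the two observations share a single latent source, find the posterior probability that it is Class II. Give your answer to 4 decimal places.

0.5445

The responsibility of component k is π_k f_k(x) divided by Σ_j π_j f_j(x).
Since both observations come from the same component, the likelihood for component k is f_k(x₁)·f_k(x₂).
  L_I = [0.1875] × [0.0250282] = 0.00469279
  L_II = [0.2275] × [0.0111526] = 0.00253721
  L_III = [0.2379] × [0.000326473] = 7.76678e-05
Weight by the priors:
  π_I·L_I = 0.15 × 0.00469279 = 0.000703919
  π_II·L_II = 0.35 × 0.00253721 = 0.000888023
  π_III·L_III = 0.50 × 7.76678e-05 = 3.88339e-05
Sum: 0.000703919 + 0.000888023 + 3.88339e-05 = 0.00163078
So the posterior for Class II is 0.000888023 / 0.00163078 ≈ 0.5445.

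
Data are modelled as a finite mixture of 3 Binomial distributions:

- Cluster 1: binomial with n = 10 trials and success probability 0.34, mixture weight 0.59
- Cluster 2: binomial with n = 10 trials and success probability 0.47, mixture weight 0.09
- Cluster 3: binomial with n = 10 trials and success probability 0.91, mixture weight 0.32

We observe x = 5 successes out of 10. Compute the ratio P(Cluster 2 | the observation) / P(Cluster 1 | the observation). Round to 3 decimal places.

Posterior odds = (π_i f_i(x)) / (π_j f_j(x)); the normalising sum cancels.
Binomial probabilities:
  p_1 = 0.143389
  p_2 = 0.241696
  p_3 = 0.000928582
Posterior odds = (π_2·p_2) / (π_1·p_1) = (0.09·0.241696) / (0.59·0.143389) = 0.0217526 / 0.0845993 ≈ 0.257

0.257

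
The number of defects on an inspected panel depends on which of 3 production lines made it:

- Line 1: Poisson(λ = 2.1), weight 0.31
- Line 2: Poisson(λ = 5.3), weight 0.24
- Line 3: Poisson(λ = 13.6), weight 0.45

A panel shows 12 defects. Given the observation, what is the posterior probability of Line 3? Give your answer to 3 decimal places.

By Bayes' theorem, P(k | x) = π_k f_k(x) / Σ_j π_j f_j(x).
Poisson probabilities:
  L_1 = e^(−2.1)·2.1^12/12! = 1.88051e-06
  L_2 = e^(−5.3)·5.3^12/12! = 0.00511933
  L_3 = e^(−13.6)·13.6^12/12! = 0.103687
Unnormalised posteriors:
  π_1·L_1 = 0.31 × 1.88051e-06 = 5.82959e-07
  π_2·L_2 = 0.24 × 0.00511933 = 0.00122864
  π_3·L_3 = 0.45 × 0.103687 = 0.0466592
Evidence: 5.82959e-07 + 0.00122864 + 0.0466592 = 0.0478884
So the posterior for Line 3 is 0.0466592 / 0.0478884 ≈ 0.974.

0.974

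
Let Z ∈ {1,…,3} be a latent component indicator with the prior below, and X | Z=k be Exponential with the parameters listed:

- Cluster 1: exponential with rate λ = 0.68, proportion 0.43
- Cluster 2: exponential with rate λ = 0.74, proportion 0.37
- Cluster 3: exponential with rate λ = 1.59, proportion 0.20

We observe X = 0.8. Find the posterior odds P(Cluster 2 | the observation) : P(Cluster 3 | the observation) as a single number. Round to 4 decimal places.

Only the two components matter; the odds are (π_i f_i(x)) / (π_j f_j(x)).
Evaluate each component's likelihood at the observed value:
  L_1 = 0.68·e^(−0.68·0.8) = 0.68·e^(−0.5440) = 0.394687
  L_2 = 0.74·e^(−0.74·0.8) = 0.74·e^(−0.5920) = 0.409383
  L_3 = 1.59·e^(−1.59·0.8) = 1.59·e^(−1.2720) = 0.44563
Posterior odds = (π_2·L_2) / (π_3·L_3) = (0.37·0.409383) / (0.20·0.44563) = 0.151472 / 0.089126 ≈ 1.6995

1.6995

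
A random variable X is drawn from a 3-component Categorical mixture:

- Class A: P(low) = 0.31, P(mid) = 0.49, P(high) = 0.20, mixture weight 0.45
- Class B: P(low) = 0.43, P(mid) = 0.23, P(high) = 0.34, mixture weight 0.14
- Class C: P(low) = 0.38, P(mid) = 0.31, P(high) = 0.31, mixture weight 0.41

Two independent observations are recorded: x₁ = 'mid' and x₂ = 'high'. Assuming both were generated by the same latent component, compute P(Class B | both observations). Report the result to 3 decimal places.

0.116

By Bayes' theorem, P(k | x) = w_k f_k(x) / Σ_j w_j f_j(x).
Since both observations come from the same component, the likelihood for component k is f_k(x₁)·f_k(x₂).
  L_A = [0.49] × [0.2] = 0.098
  L_B = [0.23] × [0.34] = 0.0782
  L_C = [0.31] × [0.31] = 0.0961
Multiply by the mixture weights:
  w_A·L_A = 0.45 × 0.098 = 0.0441
  w_B·L_B = 0.14 × 0.0782 = 0.010948
  w_C·L_C = 0.41 × 0.0961 = 0.039401
Sum: 0.0441 + 0.010948 + 0.039401 = 0.094449
Responsibility of Class B: 0.010948 / 0.094449 ≈ 0.116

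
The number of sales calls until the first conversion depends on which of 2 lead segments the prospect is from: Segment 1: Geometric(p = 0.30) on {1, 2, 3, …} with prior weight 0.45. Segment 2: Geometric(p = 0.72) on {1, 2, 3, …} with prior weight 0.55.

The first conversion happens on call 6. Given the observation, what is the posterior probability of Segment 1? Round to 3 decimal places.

Posterior ∝ prior × likelihood, so P(k | x) ∝ P(Z=k) f_k(x); normalise over all components.
Component likelihoods at x = 6:
  p_1 = 0.050421
  p_2 = 0.00123915
Prior × likelihood for each component:
  P(Z=1)·p_1 = 0.45 × 0.050421 = 0.0226894
  P(Z=2)·p_2 = 0.55 × 0.00123915 = 0.000681531
Normaliser: 0.0226894 + 0.000681531 = 0.023371
Responsibility of Segment 1: 0.0226894 / 0.023371 ≈ 0.971

0.971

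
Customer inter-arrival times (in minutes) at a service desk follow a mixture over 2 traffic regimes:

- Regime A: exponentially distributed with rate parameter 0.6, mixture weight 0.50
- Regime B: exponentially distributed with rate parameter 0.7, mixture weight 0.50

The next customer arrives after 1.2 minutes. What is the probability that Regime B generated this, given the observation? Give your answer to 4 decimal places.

By Bayes' theorem, P(k | x) = w_k f_k(x) / Σ_j w_j f_j(x).
Component likelihoods at x = 1.2 minutes:
  f_A = 0.292051
  f_B = 0.302197
Unnormalised posteriors:
  w_A·f_A = 0.50 × 0.292051 = 0.146026
  w_B·f_B = 0.50 × 0.302197 = 0.151099
Denominator: 0.146026 + 0.151099 = 0.297124
P(Regime B | 1.2 minutes) = 0.151099 / 0.297124 ≈ 0.5085

0.5085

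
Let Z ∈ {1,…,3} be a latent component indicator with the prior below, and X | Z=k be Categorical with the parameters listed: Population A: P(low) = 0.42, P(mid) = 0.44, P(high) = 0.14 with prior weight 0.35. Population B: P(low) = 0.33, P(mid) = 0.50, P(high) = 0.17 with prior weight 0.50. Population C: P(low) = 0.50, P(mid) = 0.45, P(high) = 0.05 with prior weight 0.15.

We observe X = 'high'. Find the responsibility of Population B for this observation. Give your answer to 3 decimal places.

Apply Bayes' rule: the posterior for each component is proportional to its prior times its likelihood at x.
Evaluate each component's likelihood at the observed value:
  f_A = 0.14
  f_B = 0.17
  f_C = 0.05
Weight by the priors:
  π_A·f_A = 0.35 × 0.14 = 0.049
  π_B·f_B = 0.50 × 0.17 = 0.085
  π_C·f_C = 0.15 × 0.05 = 0.0075
Sum: 0.049 + 0.085 + 0.0075 = 0.1415
So the posterior for Population B is 0.085 / 0.1415 ≈ 0.601.

0.601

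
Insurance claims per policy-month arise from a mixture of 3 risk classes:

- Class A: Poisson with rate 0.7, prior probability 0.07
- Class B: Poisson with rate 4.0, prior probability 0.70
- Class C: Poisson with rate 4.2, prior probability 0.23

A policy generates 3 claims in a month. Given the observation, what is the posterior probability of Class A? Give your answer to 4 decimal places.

Posterior ∝ prior × likelihood, so P(k | x) ∝ w_k f_k(x); normalise over all components.
Component likelihoods at x = 3 claims:
  L_A = e^(−0.7)·0.7^3/3! = 0.0283881
  L_B = e^(−4.0)·4.0^3/3! = 0.195367
  L_C = e^(−4.2)·4.2^3/3! = 0.185165
Prior × likelihood for each component:
  w_A·L_A = 0.07 × 0.0283881 = 0.00198717
  w_B·L_B = 0.70 × 0.195367 = 0.136757
  w_C·L_C = 0.23 × 0.185165 = 0.042588
Sum: 0.00198717 + 0.136757 + 0.042588 = 0.181332
Responsibility of Class A: 0.00198717 / 0.181332 ≈ 0.0110

0.0110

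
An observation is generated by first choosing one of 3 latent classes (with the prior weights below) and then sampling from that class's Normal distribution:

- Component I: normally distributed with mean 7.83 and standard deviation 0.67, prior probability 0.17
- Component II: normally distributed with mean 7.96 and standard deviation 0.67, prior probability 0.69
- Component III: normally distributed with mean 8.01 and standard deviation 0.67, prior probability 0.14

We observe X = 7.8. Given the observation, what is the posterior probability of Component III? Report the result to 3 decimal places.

0.137

P(component k | x) = π_k·f_k(x) / marginal(x), where marginal(x) = Σ_j π_j·f_j(x).
Evaluate each component's likelihood at the observed value:
  p_I = (1/(0.67·√(2π)))·exp(−(7.8−7.83)²/(2·0.67²)) = 0.595436·exp(-0.00100) = 0.59484
  p_II = (1/(0.67·√(2π)))·exp(−(7.8−7.96)²/(2·0.67²)) = 0.595436·exp(-0.02851) = 0.578698
  p_III = (1/(0.67·√(2π)))·exp(−(7.8−8.01)²/(2·0.67²)) = 0.595436·exp(-0.04912) = 0.566895
Prior × likelihood for each component:
  π_I·p_I = 0.17 × 0.59484 = 0.101123
  π_II·p_II = 0.69 × 0.578698 = 0.399301
  π_III·p_III = 0.14 × 0.566895 = 0.0793653
Evidence: 0.101123 + 0.399301 + 0.0793653 = 0.579789
Responsibility of Component III: 0.0793653 / 0.579789 ≈ 0.137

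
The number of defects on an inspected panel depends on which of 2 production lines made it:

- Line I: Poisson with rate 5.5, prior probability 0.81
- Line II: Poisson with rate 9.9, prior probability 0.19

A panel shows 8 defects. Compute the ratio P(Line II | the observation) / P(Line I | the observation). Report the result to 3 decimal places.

0.317

Since P(k|x) ∝ P(Z=k) f_k(x), the posterior odds are P(Z=i) f_i(x) / (P(Z=j) f_j(x)).
Evaluate each component's likelihood at the observed value:
  f_I = e^(−5.5)·5.5^8/8! = 0.0848714
  f_II = e^(−9.9)·9.9^8/8! = 0.114827
Odds = (0.19/0.81) × (0.114827/0.0848714) = 0.234568 × 1.35296 ≈ 0.317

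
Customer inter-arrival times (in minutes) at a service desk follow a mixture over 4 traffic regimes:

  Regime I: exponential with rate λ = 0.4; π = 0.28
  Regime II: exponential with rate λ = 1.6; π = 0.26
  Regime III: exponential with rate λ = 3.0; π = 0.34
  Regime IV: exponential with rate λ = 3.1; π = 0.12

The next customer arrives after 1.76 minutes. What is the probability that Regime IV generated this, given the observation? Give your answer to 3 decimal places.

By Bayes' theorem, P(k | x) = w_k f_k(x) / Σ_j w_j f_j(x).
Evaluate each component's likelihood at the observed value:
  p_I = 0.197841
  p_II = 0.0957518
  p_III = 0.0152773
  p_IV = 0.0132389
Multiply by the mixture weights:
  w_I·p_I = 0.28 × 0.197841 = 0.0553955
  w_II·p_II = 0.26 × 0.0957518 = 0.0248955
  w_III·p_III = 0.34 × 0.0152773 = 0.00519428
  w_IV·p_IV = 0.12 × 0.0132389 = 0.00158866
Evidence: 0.0553955 + 0.0248955 + 0.00519428 + 0.00158866 = 0.0870739
P(Regime IV | x) ≈ 0.018

0.018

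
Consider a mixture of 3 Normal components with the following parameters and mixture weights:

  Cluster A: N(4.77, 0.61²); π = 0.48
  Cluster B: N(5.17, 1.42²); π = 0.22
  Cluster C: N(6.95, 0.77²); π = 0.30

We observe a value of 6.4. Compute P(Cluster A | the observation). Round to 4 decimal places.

P(component k | x) = π_k·f_k(x) / marginal(x), where marginal(x) = Σ_j π_j·f_j(x).
Evaluate each component's likelihood at the observed value:
  p_A = (1/(0.61·√(2π)))·exp(−(6.4−4.77)²/(2·0.61²)) = 0.654004·exp(-3.57014) = 0.0184114
  p_B = (1/(1.42·√(2π)))·exp(−(6.4−5.17)²/(2·1.42²)) = 0.280945·exp(-0.37515) = 0.193062
  p_C = (1/(0.77·√(2π)))·exp(−(6.4−6.95)²/(2·0.77²)) = 0.518107·exp(-0.25510) = 0.401449
Prior × likelihood for each component:
  π_A·p_A = 0.48 × 0.0184114 = 0.00883748
  π_B·p_B = 0.22 × 0.193062 = 0.0424736
  π_C·p_C = 0.30 × 0.401449 = 0.120435
Evidence: 0.00883748 + 0.0424736 + 0.120435 = 0.171746
P(Cluster A | x) ≈ 0.0515

0.0515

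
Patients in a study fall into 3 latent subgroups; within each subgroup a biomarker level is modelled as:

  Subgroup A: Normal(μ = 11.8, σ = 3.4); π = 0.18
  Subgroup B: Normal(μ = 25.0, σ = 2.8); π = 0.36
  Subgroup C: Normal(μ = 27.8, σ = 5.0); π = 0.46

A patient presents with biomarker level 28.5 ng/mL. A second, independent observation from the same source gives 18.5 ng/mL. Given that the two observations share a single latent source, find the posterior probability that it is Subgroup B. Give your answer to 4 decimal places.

0.3054

Apply Bayes' rule: the posterior for each component is proportional to its prior times its likelihood at x.
Since both observations come from the same component, the likelihood for component k is f_k(x₁)·f_k(x₂).
  p_A = [6.77111e-07] × [0.0168345] = 1.13989e-08
  p_B = [0.0652318] × [0.00962806] = 0.000628056
  p_C = [0.0790103] × [0.0141481] = 0.00111784
Prior × likelihood for each component:
  w_A·p_A = 0.18 × 1.13989e-08 = 2.05179e-09
  w_B·p_B = 0.36 × 0.000628056 = 0.0002261
  w_C·p_C = 0.46 × 0.00111784 = 0.000514209
Evidence: 2.05179e-09 + 0.0002261 + 0.000514209 = 0.000740311
P(Subgroup B | x) ≈ 0.3054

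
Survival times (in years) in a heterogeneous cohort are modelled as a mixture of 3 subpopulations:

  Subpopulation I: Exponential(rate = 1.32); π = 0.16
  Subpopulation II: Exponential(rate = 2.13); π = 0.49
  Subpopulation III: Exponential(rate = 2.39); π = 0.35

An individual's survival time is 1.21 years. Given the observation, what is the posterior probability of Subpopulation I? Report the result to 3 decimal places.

0.254

The responsibility of component k is π_k f_k(x) divided by Σ_j π_j f_j(x).
Exponential densities:
  L_I = 1.32·e^(−1.32·1.21) = 1.32·e^(−1.5972) = 0.267251
  L_II = 2.13·e^(−2.13·1.21) = 2.13·e^(−2.5773) = 0.161835
  L_III = 2.39·e^(−2.39·1.21) = 2.39·e^(−2.8919) = 0.132575
Multiply by the mixture weights:
  π_I·L_I = 0.16 × 0.267251 = 0.0427601
  π_II·L_II = 0.49 × 0.161835 = 0.0792991
  π_III·L_III = 0.35 × 0.132575 = 0.0464013
Normaliser: 0.0427601 + 0.0792991 + 0.0464013 = 0.168461
So the posterior for Subpopulation I is 0.0427601 / 0.168461 ≈ 0.254.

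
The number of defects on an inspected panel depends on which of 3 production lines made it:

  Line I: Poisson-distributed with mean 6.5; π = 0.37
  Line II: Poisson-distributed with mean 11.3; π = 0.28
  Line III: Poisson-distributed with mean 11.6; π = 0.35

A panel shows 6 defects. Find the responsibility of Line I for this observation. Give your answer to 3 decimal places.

0.736

Posterior ∝ prior × likelihood, so P(k | x) ∝ P(Z=k) f_k(x); normalise over all components.
Poisson probabilities:
  L_I = e^(−6.5)·6.5^6/6! = 0.157483
  L_II = e^(−11.3)·11.3^6/6! = 0.0357775
  L_III = e^(−11.6)·11.6^6/6! = 0.031017
Prior × likelihood for each component:
  P(Z=I)·L_I = 0.37 × 0.157483 = 0.0582687
  P(Z=II)·L_II = 0.28 × 0.0357775 = 0.0100177
  P(Z=III)·L_III = 0.35 × 0.031017 = 0.0108559
Evidence: 0.0582687 + 0.0100177 + 0.0108559 = 0.0791423
P(Line I | 6 defects) ≈ 0.736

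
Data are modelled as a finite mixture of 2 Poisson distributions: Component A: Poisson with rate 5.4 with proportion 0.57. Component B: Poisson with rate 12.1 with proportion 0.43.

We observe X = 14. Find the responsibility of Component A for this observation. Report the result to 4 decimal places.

P(component k | x) = w_k·f_k(x) / marginal(x), where marginal(x) = Σ_j w_j·f_j(x).
Evaluate each component's likelihood at the observed value:
  p_A = e^(−5.4)·5.4^14/14! = 0.000928783
  p_B = e^(−12.1)·12.1^14/14! = 0.0919652
Weight by the priors:
  w_A·p_A = 0.57 × 0.000928783 = 0.000529406
  w_B·p_B = 0.43 × 0.0919652 = 0.039545
Marginal: 0.000529406 + 0.039545 = 0.0400744
So the posterior for Component A is 0.000529406 / 0.0400744 ≈ 0.0132.

0.0132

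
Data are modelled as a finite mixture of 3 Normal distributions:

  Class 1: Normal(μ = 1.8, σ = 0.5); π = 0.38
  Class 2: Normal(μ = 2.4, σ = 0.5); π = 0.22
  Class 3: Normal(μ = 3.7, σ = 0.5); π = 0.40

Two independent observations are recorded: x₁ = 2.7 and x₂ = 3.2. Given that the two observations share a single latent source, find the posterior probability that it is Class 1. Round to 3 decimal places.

By Bayes' theorem, P(k | x) = π_k f_k(x) / Σ_j π_j f_j(x).
Since both observations come from the same component, the likelihood for component k is f_k(x₁)·f_k(x₂).
  L_1 = [(1/(0.5·√(2π)))·exp(−(2.7−1.8)²/(2·0.5²)) = 0.797885·exp(-1.62000) = 0.1579] × [0.0158309] = 0.0024997
  L_2 = [(1/(0.5·√(2π)))·exp(−(2.7−2.4)²/(2·0.5²)) = 0.797885·exp(-0.18000) = 0.666449] × [0.221842] = 0.147846
  L_3 = [(1/(0.5·√(2π)))·exp(−(2.7−3.7)²/(2·0.5²)) = 0.797885·exp(-2.00000) = 0.107982] × [0.483941] = 0.0522569
Weight by the priors:
  π_1·L_1 = 0.38 × 0.0024997 = 0.000949888
  π_2·L_2 = 0.22 × 0.147846 = 0.0325262
  π_3·L_3 = 0.40 × 0.0522569 = 0.0209028
Sum: 0.000949888 + 0.0325262 + 0.0209028 = 0.0543788
Responsibility of Class 1: 0.000949888 / 0.0543788 ≈ 0.017

0.017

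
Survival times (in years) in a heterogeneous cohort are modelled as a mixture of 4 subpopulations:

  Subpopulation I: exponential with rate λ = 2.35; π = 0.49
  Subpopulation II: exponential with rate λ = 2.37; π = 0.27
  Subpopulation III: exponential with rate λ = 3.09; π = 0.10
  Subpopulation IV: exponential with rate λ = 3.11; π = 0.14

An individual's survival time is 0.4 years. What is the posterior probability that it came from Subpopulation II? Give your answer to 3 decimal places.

Apply Bayes' rule: the posterior for each component is proportional to its prior times its likelihood at x.
Component likelihoods at x = 0.4 years:
  L_I = 0.917975
  L_II = 0.918411
  L_III = 0.897781
  L_IV = 0.896392
Weight by the priors:
  π_I·L_I = 0.49 × 0.917975 = 0.449808
  π_II·L_II = 0.27 × 0.918411 = 0.247971
  π_III·L_III = 0.10 × 0.897781 = 0.0897781
  π_IV·L_IV = 0.14 × 0.896392 = 0.125495
Sum: 0.449808 + 0.247971 + 0.0897781 + 0.125495 = 0.913052
P(Subpopulation II | the observation) ≈ 0.272

0.272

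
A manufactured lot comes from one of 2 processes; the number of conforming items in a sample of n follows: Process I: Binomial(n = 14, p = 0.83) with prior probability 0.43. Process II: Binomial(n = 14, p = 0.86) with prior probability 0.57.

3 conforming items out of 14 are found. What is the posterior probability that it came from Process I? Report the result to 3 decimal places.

The responsibility of component k is w_k f_k(x) divided by Σ_j w_j f_j(x).
Binomial probabilities:
  p_I = C(14,3)·0.83^3·0.17^11 = 364·0.571787·3.42719e-09 = 7.13303e-07
  p_II = C(14,3)·0.86^3·0.14^11 = 364·0.636056·4.04957e-10 = 9.37573e-08
Prior × likelihood for each component:
  w_I·p_I = 0.43 × 7.13303e-07 = 3.0672e-07
  w_II·p_II = 0.57 × 9.37573e-08 = 5.34417e-08
Denominator: 3.0672e-07 + 5.34417e-08 = 3.60162e-07
So the posterior for Process I is 3.0672e-07 / 3.60162e-07 ≈ 0.852.

0.852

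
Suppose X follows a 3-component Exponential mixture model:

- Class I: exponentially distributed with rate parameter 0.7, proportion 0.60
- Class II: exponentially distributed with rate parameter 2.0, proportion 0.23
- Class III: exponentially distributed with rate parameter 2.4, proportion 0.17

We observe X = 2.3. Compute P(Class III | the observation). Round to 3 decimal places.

0.018

Posterior ∝ prior × likelihood, so P(k | x) ∝ w_k f_k(x); normalise over all components.
Evaluate each component's likelihood at the observed value:
  f_I = 0.7·e^(−0.7·2.3) = 0.7·e^(−1.6100) = 0.139921
  f_II = 2.0·e^(−2.0·2.3) = 2.0·e^(−4.6000) = 0.0201037
  f_III = 2.4·e^(−2.4·2.3) = 2.4·e^(−5.5200) = 0.00961404
Multiply by the mixture weights:
  w_I·f_I = 0.60 × 0.139921 = 0.0839528
  w_II·f_II = 0.23 × 0.0201037 = 0.00462384
  w_III·f_III = 0.17 × 0.00961404 = 0.00163439
Denominator: 0.0839528 + 0.00462384 + 0.00163439 = 0.090211
So the posterior for Class III is 0.00163439 / 0.090211 ≈ 0.018.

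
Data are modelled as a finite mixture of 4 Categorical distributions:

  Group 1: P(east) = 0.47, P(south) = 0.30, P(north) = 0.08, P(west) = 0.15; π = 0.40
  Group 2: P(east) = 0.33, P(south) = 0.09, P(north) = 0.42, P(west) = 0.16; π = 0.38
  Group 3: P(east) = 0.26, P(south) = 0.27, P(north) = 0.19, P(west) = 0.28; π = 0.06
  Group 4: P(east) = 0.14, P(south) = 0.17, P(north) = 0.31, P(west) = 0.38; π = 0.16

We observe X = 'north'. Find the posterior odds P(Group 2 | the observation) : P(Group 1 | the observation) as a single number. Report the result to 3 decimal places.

4.987

Posterior odds = (π_i f_i(x)) / (π_j f_j(x)); the normalising sum cancels.
Categorical probabilities:
  p_1 = P(north | comp) = 0.08
  p_2 = P(north | comp) = 0.42
  p_3 = P(north | comp) = 0.19
  p_4 = P(north | comp) = 0.31
0.1596 / 0.032 ≈ 4.987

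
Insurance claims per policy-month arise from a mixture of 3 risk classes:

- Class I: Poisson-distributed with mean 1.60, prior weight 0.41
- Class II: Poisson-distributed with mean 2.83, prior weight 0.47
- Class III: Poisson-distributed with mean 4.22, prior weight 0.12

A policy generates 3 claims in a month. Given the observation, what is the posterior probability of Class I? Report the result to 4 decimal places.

The responsibility of component k is π_k f_k(x) divided by Σ_j π_j f_j(x).
Component likelihoods at x = 3 claims:
  p_I = e^(−1.60)·1.60^3/3! = 0.137828
  p_II = e^(−2.83)·2.83^3/3! = 0.222923
  p_III = e^(−4.22)·4.22^3/3! = 0.184104
Prior × likelihood for each component:
  π_I·p_I = 0.41 × 0.137828 = 0.0565095
  π_II·p_II = 0.47 × 0.222923 = 0.104774
  π_III·p_III = 0.12 × 0.184104 = 0.0220925
Sum: 0.0565095 + 0.104774 + 0.0220925 = 0.183376
So the posterior for Class I is 0.0565095 / 0.183376 ≈ 0.3082.

0.3082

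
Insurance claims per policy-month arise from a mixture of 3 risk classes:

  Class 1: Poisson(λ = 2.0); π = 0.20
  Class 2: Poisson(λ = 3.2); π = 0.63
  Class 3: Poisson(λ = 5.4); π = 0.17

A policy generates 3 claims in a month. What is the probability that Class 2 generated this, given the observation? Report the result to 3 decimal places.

Apply Bayes' rule: the posterior for each component is proportional to its prior times its likelihood at x.
Evaluate each component's likelihood at the observed value:
  p_1 = 0.180447
  p_2 = 0.222616
  p_3 = 0.118533
Unnormalised posteriors:
  w_1·p_1 = 0.20 × 0.180447 = 0.0360894
  w_2·p_2 = 0.63 × 0.222616 = 0.140248
  w_3·p_3 = 0.17 × 0.118533 = 0.0201506
Marginal: 0.0360894 + 0.140248 + 0.0201506 = 0.196488
P(Class 2 | x) ≈ 0.714

0.714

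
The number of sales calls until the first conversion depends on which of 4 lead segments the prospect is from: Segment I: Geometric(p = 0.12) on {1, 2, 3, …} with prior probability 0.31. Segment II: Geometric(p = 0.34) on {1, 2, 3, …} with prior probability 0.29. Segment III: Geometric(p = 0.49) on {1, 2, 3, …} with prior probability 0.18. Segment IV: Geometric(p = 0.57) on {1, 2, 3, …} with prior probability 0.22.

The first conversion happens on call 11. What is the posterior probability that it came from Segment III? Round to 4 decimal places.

Posterior ∝ prior × likelihood, so P(k | x) ∝ π_k f_k(x); normalise over all components.
Component likelihoods at x = 11:
  f_I = 0.12·(1−0.12)^10 = 0.12·0.278501 = 0.0334201
  f_II = 0.34·(1−0.34)^10 = 0.34·0.0156834 = 0.00533235
  f_III = 0.49·(1−0.49)^10 = 0.49·0.00119042 = 0.000583308
  f_IV = 0.57·(1−0.57)^10 = 0.57·0.000216115 = 0.000123185
Unnormalised posteriors:
  π_I·f_I = 0.31 × 0.0334201 = 0.0103602
  π_II·f_II = 0.29 × 0.00533235 = 0.00154638
  π_III·f_III = 0.18 × 0.000583308 = 0.000104995
  π_IV·f_IV = 0.22 × 0.000123185 = 2.71008e-05
Denominator: 0.0103602 + 0.00154638 + 0.000104995 + 2.71008e-05 = 0.0120387
Responsibility of Segment III: 0.000104995 / 0.0120387 ≈ 0.0087

0.0087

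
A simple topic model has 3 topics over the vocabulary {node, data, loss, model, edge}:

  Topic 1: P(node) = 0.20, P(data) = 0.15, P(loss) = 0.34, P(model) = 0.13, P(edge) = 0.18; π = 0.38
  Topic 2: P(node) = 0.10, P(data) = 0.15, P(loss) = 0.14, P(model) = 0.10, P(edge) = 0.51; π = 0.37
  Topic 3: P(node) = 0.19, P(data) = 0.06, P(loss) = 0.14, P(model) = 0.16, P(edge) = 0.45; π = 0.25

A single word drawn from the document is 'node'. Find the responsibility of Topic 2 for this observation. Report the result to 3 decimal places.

0.231

Apply Bayes' rule: the posterior for each component is proportional to its prior times its likelihood at x.
Evaluate each component's likelihood at the observed value:
  f_1 = 0.2
  f_2 = 0.1
  f_3 = 0.19
Multiply by the mixture weights:
  π_1·f_1 = 0.38 × 0.2 = 0.076
  π_2·f_2 = 0.37 × 0.1 = 0.037
  π_3·f_3 = 0.25 × 0.19 = 0.0475
Denominator: 0.076 + 0.037 + 0.0475 = 0.1605
So the posterior for Topic 2 is 0.037 / 0.1605 ≈ 0.231.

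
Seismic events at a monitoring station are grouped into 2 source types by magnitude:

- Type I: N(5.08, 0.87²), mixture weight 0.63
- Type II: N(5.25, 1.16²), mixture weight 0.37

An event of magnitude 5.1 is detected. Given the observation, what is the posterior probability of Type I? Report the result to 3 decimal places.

P(component k | x) = w_k·f_k(x) / marginal(x), where marginal(x) = Σ_j w_j·f_j(x).
Normal densities:
  p_I = 0.458433
  p_II = 0.341052
Prior × likelihood for each component:
  w_I·p_I = 0.63 × 0.458433 = 0.288813
  w_II·p_II = 0.37 × 0.341052 = 0.126189
Evidence: 0.288813 + 0.126189 = 0.415002
P(Type I | data) ≈ 0.696

0.696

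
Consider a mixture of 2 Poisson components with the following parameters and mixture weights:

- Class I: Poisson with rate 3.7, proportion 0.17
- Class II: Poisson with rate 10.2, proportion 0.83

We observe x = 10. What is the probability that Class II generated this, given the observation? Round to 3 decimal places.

Apply Bayes' rule: the posterior for each component is proportional to its prior times its likelihood at x.
Poisson probabilities:
  f_I = e^(−3.7)·3.7^10/10! = 0.00327616
  f_II = e^(−10.2)·10.2^10/10! = 0.124863
Unnormalised posteriors:
  w_I·f_I = 0.17 × 0.00327616 = 0.000556947
  w_II·f_II = 0.83 × 0.124863 = 0.103637
Denominator: 0.000556947 + 0.103637 = 0.104194
Responsibility of Class II: 0.103637 / 0.104194 ≈ 0.995

0.995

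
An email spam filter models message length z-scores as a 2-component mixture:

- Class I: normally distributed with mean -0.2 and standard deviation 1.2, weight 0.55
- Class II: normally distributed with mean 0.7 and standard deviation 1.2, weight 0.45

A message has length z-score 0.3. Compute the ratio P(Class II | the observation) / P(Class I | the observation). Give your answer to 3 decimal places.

The posterior odds equal the prior odds times the likelihood ratio: (w_i/w_j)·(f_i(x)/f_j(x)).
Normal densities:
  f_I = (1/(1.2·√(2π)))·exp(−(0.3−-0.2)²/(2·1.2²)) = 0.332452·exp(-0.08681) = 0.30481
  f_II = (1/(1.2·√(2π)))·exp(−(0.3−0.7)²/(2·1.2²)) = 0.332452·exp(-0.05556) = 0.314486
Odds = (0.45/0.55) × (0.314486/0.30481) = 0.818182 × 1.03174 ≈ 0.844

0.844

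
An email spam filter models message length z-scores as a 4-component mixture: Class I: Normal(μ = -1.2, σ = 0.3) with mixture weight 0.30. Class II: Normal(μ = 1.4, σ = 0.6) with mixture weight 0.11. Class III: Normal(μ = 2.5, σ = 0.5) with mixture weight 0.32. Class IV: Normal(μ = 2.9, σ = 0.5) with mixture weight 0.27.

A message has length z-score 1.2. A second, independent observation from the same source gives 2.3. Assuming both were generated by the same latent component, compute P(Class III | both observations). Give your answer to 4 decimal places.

P(component k | x) = P(Z=k)·f_k(x) / marginal(x), where marginal(x) = Σ_j P(Z=j)·f_j(x).
Since both observations come from the same component, the likelihood for component k is f_k(x₁)·f_k(x₂).
  p_I = [(1/(0.3·√(2π)))·exp(−(1.2−-1.2)²/(2·0.3²)) = 1.329808·exp(-32.00000) = 1.68409e-14] × [3.69519e-30] = 6.22303e-44
  p_II = [(1/(0.6·√(2π)))·exp(−(1.2−1.4)²/(2·0.6²)) = 0.664904·exp(-0.05556) = 0.628972] × [0.215863] = 0.135772
  p_III = [(1/(0.5·√(2π)))·exp(−(1.2−2.5)²/(2·0.5²)) = 0.797885·exp(-3.38000) = 0.0271659] × [0.73654] = 0.0200088
  p_IV = [(1/(0.5·√(2π)))·exp(−(1.2−2.9)²/(2·0.5²)) = 0.797885·exp(-5.78000) = 0.00246444] × [0.388372] = 0.000957119
Prior × likelihood for each component:
  P(Z=I)·p_I = 0.30 × 6.22303e-44 = 1.86691e-44
  P(Z=II)·p_II = 0.11 × 0.135772 = 0.0149349
  P(Z=III)·p_III = 0.32 × 0.0200088 = 0.00640282
  P(Z=IV)·p_IV = 0.27 × 0.000957119 = 0.000258422
Sum: 1.86691e-44 + 0.0149349 + 0.00640282 + 0.000258422 = 0.0215961
Responsibility of Class III: 0.00640282 / 0.0215961 ≈ 0.2965

0.2965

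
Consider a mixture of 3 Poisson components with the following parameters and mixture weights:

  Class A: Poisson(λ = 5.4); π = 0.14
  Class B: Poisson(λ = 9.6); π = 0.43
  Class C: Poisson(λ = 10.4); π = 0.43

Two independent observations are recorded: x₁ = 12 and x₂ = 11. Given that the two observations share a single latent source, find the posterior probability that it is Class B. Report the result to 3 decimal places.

0.440

P(component k | x) = P(Z=k)·f_k(x) / marginal(x), where marginal(x) = Σ_j P(Z=j)·f_j(x).
Since both observations come from the same component, the likelihood for component k is f_k(x₁)·f_k(x₂).
  L_A = [e^(−5.4)·5.4^12/12! = 0.00579693] × [0.0128821] = 7.46764e-05
  L_B = [e^(−9.6)·9.6^12/12! = 0.0866345] × [0.108293] = 0.00938192
  L_C = [e^(−10.4)·10.4^12/12! = 0.101719] × [0.117368] = 0.0119385
Multiply by the mixture weights:
  P(Z=A)·L_A = 0.14 × 7.46764e-05 = 1.04547e-05
  P(Z=B)·L_B = 0.43 × 0.00938192 = 0.00403422
  P(Z=C)·L_C = 0.43 × 0.0119385 = 0.00513354
Denominator: 1.04547e-05 + 0.00403422 + 0.00513354 = 0.00917822
So the posterior for Class B is 0.00403422 / 0.00917822 ≈ 0.440.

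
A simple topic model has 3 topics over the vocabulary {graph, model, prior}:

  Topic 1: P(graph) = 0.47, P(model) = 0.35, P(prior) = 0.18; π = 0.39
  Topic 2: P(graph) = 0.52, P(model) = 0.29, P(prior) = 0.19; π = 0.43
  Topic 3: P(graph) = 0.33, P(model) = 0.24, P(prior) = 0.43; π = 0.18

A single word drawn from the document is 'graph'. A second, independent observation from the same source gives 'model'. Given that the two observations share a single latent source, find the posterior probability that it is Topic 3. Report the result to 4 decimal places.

0.0995

By Bayes' theorem, P(k | x) = P(Z=k) f_k(x) / Σ_j P(Z=j) f_j(x).
Since both observations come from the same component, the likelihood for component k is f_k(x₁)·f_k(x₂).
  L_1 = [P(graph | comp) = 0.47] × [0.35] = 0.1645
  L_2 = [P(graph | comp) = 0.52] × [0.29] = 0.1508
  L_3 = [P(graph | comp) = 0.33] × [0.24] = 0.0792
Unnormalised posteriors:
  P(Z=1)·L_1 = 0.39 × 0.1645 = 0.064155
  P(Z=2)·L_2 = 0.43 × 0.1508 = 0.064844
  P(Z=3)·L_3 = 0.18 × 0.0792 = 0.014256
Sum: 0.064155 + 0.064844 + 0.014256 = 0.143255
Responsibility of Topic 3: 0.014256 / 0.143255 ≈ 0.0995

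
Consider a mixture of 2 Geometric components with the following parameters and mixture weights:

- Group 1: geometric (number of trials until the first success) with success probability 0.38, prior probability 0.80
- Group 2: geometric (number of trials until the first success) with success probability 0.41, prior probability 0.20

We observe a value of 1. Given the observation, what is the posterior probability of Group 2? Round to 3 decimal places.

Apply Bayes' rule: the posterior for each component is proportional to its prior times its likelihood at x.
Component likelihoods at x = 1:
  f_1 = 0.38
  f_2 = 0.41
Weight by the priors:
  P(Z=1)·f_1 = 0.80 × 0.38 = 0.304
  P(Z=2)·f_2 = 0.20 × 0.41 = 0.082
Evidence: 0.304 + 0.082 = 0.386
P(Group 2 | x) = 0.082 / 0.386 ≈ 0.212

0.212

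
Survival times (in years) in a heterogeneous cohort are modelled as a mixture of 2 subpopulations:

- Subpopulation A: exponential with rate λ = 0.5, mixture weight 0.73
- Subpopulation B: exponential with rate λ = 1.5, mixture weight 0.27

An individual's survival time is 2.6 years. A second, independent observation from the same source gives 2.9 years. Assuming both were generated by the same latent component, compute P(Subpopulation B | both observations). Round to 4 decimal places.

Apply Bayes' rule: the posterior for each component is proportional to its prior times its likelihood at x.
Since both observations come from the same component, the likelihood for component k is f_k(x₁)·f_k(x₂).
  p_A = [0.5·e^(−0.5·2.6) = 0.5·e^(−1.3000) = 0.136266] × [0.117285] = 0.015982
  p_B = [1.5·e^(−1.5·2.6) = 1.5·e^(−3.9000) = 0.0303629] × [0.0193602] = 0.000587832
Weight by the priors:
  π_A·p_A = 0.73 × 0.015982 = 0.0116668
  π_B·p_B = 0.27 × 0.000587832 = 0.000158715
Evidence: 0.0116668 + 0.000158715 = 0.0118255
So the posterior for Subpopulation B is 0.000158715 / 0.0118255 ≈ 0.0134.

0.0134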